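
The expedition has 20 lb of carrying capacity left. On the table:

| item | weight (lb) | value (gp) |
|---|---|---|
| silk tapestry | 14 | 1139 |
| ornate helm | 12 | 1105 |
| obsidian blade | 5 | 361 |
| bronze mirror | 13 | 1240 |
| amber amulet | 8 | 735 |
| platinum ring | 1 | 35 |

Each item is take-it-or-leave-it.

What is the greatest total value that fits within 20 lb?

Density check — bronze mirror 95.38, ornate helm 92.08, amber amulet 91.88, silk tapestry 81.36 are the best per lb.
Taking the top-ratio items first gives obsidian blade + bronze mirror + platinum ring for 1636 (19 lb).
Reworking the packing: ornate helm + amber amulet uses 20 lb and improves the total to 1840.

1840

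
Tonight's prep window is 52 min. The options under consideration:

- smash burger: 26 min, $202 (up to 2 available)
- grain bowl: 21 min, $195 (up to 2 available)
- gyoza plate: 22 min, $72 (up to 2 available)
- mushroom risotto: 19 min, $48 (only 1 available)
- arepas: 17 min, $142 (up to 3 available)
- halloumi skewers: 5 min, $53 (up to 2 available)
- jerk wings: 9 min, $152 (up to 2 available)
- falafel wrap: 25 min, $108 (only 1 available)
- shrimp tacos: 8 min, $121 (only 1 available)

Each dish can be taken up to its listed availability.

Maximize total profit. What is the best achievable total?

Ranking by ratio (profit/min): jerk wings 16.89, shrimp tacos 15.12, halloumi skewers 10.60, grain bowl 9.29.
Taking the top-ratio dishes first gives 2×halloumi skewers + 2×jerk wings + shrimp tacos for 531 (36 min).
The 5 min tied up in halloumi skewers is better spent on grain bowl — total rises to 673 (52 min).
Every other selection either busts 52 min or exceeds an availability limit or fails to beat 673.

673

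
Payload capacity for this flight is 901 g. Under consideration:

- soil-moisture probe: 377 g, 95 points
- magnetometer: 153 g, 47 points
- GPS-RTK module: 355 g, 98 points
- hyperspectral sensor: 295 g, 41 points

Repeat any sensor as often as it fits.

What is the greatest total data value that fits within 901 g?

Density check — magnetometer 0.31, GPS-RTK module 0.28, soil-moisture probe 0.25, hyperspectral sensor 0.14 are the best per g.
A density-first pass picks 5×magnetometer — 235 at 765 g.
The 612 g tied up in 4×magnetometer is better spent on 2×GPS-RTK module — total rises to 243 (863 g).
Nothing else within 901 g beats 243.

243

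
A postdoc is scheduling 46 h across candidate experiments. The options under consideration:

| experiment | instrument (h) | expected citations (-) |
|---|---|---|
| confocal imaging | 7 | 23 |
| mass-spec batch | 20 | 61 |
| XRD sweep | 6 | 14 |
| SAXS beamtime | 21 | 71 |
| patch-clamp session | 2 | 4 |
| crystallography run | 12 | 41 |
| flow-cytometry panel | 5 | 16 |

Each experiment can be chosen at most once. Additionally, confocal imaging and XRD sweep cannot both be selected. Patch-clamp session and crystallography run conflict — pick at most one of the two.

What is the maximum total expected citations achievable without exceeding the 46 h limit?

151

The ratio ordering already packs tightly: confocal imaging + SAXS beamtime + crystallography run + flow-cytometry panel, 45 h, 151.
No other feasible combination exceeds 151.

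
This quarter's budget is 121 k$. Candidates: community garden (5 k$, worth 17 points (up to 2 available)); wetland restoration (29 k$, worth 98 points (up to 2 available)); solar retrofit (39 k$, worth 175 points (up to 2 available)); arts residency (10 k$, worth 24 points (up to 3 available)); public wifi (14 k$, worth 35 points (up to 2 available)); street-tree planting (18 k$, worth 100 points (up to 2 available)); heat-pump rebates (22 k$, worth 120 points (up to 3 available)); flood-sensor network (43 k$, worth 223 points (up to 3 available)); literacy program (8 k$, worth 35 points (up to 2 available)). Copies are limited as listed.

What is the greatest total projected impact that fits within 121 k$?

633

Density check — street-tree planting 5.56, heat-pump rebates 5.45, flood-sensor network 5.19 are the best per k$.
Filling by ratio: 2×street-tree planting + 3×heat-pump rebates + 2×literacy program for 630, with 3 k$ left unused.
Dropping street-tree planting and heat-pump rebates frees 40 k$; slotting in flood-sensor network (43 k$) lifts the total to 633 at 121 k$.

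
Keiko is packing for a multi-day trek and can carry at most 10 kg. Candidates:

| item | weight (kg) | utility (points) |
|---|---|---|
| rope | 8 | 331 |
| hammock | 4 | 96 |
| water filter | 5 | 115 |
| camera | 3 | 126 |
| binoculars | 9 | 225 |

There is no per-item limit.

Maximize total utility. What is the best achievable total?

The ratio ordering already packs tightly: 3×camera, 9 kg, 378.
Every other selection either busts 10 kg or fails to beat 378.

378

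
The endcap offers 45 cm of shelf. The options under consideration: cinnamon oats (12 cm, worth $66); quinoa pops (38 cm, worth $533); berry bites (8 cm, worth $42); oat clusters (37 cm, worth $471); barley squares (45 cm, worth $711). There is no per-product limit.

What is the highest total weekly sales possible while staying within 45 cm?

711

Taking barley squares: 45 cm used, 711 in weekly sales.
That's the maximum — no swap from here does better than 711.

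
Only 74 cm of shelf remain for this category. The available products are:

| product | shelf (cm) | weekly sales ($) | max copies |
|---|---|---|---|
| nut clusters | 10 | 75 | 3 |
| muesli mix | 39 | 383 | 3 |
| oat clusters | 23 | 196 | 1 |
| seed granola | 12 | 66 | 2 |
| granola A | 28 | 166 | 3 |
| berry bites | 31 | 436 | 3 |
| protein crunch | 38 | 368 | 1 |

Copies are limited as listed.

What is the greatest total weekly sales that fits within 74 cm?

947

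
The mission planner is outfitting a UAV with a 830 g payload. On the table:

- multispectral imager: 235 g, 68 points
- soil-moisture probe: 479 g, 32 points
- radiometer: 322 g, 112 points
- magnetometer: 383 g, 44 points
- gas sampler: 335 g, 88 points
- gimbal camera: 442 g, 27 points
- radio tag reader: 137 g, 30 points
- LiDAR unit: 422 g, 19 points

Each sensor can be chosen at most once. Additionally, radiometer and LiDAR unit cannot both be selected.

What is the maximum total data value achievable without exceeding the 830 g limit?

230

Taking the top-ratio sensors first gives multispectral imager + radiometer + radio tag reader for 210 (694 g).
Replace multispectral imager with gas sampler: the trade gains 20 net, giving 230 at 794 g.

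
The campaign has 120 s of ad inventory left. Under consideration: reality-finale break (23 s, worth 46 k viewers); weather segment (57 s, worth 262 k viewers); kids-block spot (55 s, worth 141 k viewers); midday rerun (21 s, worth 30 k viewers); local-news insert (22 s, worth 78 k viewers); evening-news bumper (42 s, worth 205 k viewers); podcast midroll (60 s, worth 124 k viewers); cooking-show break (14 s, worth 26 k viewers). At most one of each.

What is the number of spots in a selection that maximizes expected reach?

Best achievable expected reach is 497.
For example weather segment + midday rerun + evening-news bumper achieves it, using 120 s.
Any selection reaching 497 contains exactly 3 spots.

3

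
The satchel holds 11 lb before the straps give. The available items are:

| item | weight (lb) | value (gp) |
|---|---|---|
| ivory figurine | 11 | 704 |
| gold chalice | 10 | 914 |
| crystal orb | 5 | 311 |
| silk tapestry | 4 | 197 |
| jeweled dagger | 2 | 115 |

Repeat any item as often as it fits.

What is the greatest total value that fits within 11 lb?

By value per lb: gold chalice 91.40, ivory figurine 64.00, crystal orb 62.20 lead.
Best packing: gold chalice — 10 lb, 914 total.
That's the maximum — no swap from here does better than 914.

914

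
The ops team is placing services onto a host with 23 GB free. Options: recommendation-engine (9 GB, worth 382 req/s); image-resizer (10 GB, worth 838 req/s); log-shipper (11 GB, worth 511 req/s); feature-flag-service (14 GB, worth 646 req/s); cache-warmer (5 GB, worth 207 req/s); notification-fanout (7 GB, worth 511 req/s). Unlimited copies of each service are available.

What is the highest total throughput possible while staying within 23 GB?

Ranking by ratio (throughput/GB): image-resizer 83.80, notification-fanout 73.00, log-shipper 46.45.
2×image-resizer uses 20 of the 23 GB and totals 1676.
The spare 3 GB is too small for any remaining service, and no exchange beats 1676.

1676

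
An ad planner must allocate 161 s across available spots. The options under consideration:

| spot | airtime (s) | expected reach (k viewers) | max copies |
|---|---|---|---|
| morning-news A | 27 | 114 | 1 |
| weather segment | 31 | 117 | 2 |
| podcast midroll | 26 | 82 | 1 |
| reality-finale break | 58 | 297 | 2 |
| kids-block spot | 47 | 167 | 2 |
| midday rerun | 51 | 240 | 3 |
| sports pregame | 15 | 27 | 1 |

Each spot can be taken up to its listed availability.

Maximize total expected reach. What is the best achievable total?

Density check — reality-finale break 5.12, midday rerun 4.71, morning-news A 4.22 are the best per s.
A density-first pass picks morning-news A + 2×reality-finale break + sports pregame — 735 at 158 s.
Dropping morning-news A and reality-finale break and sports pregame frees 100 s; slotting in 2×midday rerun (102 s) lifts the total to 777 at 160 s.
Nothing else within 161 s beats 777.

777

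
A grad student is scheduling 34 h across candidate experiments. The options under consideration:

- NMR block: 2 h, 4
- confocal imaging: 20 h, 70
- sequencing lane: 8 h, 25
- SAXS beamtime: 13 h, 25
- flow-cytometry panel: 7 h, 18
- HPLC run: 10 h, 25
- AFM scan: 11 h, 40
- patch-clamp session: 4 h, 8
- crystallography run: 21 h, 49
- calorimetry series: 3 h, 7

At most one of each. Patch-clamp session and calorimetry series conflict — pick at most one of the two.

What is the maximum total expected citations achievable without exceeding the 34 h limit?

117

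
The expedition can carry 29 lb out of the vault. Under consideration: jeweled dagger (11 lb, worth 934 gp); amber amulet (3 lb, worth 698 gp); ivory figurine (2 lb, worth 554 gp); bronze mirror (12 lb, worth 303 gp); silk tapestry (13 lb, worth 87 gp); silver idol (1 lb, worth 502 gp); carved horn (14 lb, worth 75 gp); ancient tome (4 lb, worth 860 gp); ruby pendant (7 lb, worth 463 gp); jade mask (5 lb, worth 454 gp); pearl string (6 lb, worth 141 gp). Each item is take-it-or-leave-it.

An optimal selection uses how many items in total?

6

The maximum value within 29 lb is 4011.
One optimal bundle: jeweled dagger + amber amulet + ivory figurine + silver idol + ancient tome + ruby pendant (28 lb).
Every optimal selection uses 6 items.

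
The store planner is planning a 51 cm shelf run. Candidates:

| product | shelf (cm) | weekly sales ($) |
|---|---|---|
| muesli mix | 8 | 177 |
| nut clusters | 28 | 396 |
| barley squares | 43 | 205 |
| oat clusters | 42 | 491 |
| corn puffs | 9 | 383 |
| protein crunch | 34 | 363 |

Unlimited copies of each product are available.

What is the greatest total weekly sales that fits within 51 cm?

1915

Best packing: 5×corn puffs — 45 cm, 1915 total.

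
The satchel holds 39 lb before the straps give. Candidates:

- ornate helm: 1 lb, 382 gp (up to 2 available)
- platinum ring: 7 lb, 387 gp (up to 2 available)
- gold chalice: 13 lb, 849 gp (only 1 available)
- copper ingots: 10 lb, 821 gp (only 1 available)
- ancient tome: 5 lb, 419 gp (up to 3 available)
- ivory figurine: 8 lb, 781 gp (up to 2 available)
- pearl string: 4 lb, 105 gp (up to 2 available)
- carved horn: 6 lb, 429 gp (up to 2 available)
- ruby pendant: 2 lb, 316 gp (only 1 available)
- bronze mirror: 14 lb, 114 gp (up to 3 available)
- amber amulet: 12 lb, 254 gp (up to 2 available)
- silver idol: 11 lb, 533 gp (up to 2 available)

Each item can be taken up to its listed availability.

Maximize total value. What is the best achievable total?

By value per lb: ornate helm 382.00, ruby pendant 158.00, ivory figurine 97.62 lead.
A density-first pass picks 2×ornate helm + 3×ancient tome + 2×ivory figurine + pearl string + ruby pendant — 4004 at 39 lb.
The 6 lb tied up in pearl string and ruby pendant is better spent on carved horn — total rises to 4012 (39 lb).
No other feasible combination exceeds 4012.

4012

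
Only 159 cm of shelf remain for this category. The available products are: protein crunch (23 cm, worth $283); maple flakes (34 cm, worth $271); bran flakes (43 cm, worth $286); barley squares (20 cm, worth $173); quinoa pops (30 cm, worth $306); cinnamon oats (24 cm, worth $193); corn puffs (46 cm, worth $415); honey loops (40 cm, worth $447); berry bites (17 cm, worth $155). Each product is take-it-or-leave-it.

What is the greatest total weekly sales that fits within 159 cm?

1624

Taking the top-ratio products first gives protein crunch + quinoa pops + corn puffs + honey loops + berry bites for 1606 (156 cm).
Dropping berry bites frees 17 cm; slotting in barley squares (20 cm) lifts the total to 1624 at 159 cm.
No other feasible combination exceeds 1624.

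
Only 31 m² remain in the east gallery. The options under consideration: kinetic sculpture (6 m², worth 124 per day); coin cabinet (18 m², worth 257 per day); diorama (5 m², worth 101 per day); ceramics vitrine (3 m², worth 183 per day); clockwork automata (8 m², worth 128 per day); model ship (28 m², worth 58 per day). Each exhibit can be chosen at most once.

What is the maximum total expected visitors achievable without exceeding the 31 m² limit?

568

Taking the top-ratio exhibits first gives kinetic sculpture + diorama + ceramics vitrine + clockwork automata for 536 (22 m²).
Dropping kinetic sculpture and diorama frees 11 m²; slotting in coin cabinet (18 m²) lifts the total to 568 at 29 m².
Next best is kinetic sculpture + coin cabinet + ceramics vitrine at 564 (27 m²) — short by 4.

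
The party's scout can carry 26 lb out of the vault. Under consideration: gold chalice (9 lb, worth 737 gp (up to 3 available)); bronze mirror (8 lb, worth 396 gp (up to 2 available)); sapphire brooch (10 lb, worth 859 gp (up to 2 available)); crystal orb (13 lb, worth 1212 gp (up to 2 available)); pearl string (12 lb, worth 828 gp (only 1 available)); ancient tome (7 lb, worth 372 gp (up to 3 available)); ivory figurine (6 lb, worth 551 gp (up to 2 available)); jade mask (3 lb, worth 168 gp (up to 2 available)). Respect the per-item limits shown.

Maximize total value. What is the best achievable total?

Ranking by ratio (value/lb): crystal orb 93.23, ivory figurine 91.83, sapphire brooch 85.90.
2×crystal orb uses 26 of the 26 lb and totals 2424.
That's the maximum — no swap from here does better than 2424.

2424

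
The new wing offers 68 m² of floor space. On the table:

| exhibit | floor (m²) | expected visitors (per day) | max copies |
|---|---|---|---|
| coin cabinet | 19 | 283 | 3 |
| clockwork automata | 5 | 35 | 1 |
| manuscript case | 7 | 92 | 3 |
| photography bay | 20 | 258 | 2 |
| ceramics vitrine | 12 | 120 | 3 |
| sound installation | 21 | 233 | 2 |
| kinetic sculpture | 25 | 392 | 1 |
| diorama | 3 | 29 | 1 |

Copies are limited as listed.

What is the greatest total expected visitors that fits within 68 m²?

993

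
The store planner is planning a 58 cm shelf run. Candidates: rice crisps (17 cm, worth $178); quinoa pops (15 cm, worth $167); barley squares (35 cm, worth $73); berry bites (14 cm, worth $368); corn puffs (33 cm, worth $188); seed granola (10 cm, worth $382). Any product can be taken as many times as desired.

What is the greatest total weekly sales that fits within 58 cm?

1910

By weekly sales per cm: seed granola 38.20, berry bites 26.29, quinoa pops 11.13, rice crisps 10.47 lead.
5×seed granola uses 50 of the 58 cm and totals 1910.
Every other selection either busts 58 cm or fails to beat 1910.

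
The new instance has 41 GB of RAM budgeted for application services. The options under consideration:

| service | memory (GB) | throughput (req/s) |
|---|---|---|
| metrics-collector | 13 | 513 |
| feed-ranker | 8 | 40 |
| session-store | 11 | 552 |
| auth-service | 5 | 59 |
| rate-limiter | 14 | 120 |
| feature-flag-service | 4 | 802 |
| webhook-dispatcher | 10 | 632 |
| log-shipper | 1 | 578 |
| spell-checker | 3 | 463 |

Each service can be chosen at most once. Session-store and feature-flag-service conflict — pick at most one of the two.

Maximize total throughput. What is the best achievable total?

3047

Taking metrics-collector + auth-service + feature-flag-service + webhook-dispatcher + log-shipper + spell-checker: 36 GB used, 3047 in throughput.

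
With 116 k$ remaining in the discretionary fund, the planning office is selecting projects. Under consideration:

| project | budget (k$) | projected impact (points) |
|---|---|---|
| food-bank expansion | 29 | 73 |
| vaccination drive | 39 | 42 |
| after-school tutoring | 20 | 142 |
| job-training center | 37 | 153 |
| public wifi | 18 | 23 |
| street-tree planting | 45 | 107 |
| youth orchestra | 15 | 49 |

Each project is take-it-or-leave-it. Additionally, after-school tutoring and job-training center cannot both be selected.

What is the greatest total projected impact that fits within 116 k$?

371

Ranking by ratio (projected impact/k$): after-school tutoring 7.10, job-training center 4.14, youth orchestra 3.27, food-bank expansion 2.52.
Taking food-bank expansion + after-school tutoring + street-tree planting + youth orchestra: 109 k$ used, 371 in projected impact.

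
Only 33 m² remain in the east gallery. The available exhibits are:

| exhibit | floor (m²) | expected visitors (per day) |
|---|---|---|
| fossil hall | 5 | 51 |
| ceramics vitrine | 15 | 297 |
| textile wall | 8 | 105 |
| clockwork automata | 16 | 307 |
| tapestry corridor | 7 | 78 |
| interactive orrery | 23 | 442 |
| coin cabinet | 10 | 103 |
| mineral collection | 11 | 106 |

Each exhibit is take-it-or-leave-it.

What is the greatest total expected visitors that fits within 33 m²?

By expected visitors per m²: ceramics vitrine 19.80, interactive orrery 19.22, clockwork automata 19.19 lead.
The ratio ordering already packs tightly: ceramics vitrine + clockwork automata, 31 m², 604.

604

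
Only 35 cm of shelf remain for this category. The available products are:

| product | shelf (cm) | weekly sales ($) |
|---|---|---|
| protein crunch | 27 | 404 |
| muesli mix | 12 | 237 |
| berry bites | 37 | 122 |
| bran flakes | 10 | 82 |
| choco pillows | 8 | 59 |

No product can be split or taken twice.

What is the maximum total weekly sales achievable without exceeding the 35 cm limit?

Greedy by ratio would take muesli mix + bran flakes + choco pillows: 30 cm used, total 378.
Replace muesli mix and bran flakes with protein crunch: the trade gains 85 net, giving 463 at 35 cm.
No other feasible combination exceeds 463.

463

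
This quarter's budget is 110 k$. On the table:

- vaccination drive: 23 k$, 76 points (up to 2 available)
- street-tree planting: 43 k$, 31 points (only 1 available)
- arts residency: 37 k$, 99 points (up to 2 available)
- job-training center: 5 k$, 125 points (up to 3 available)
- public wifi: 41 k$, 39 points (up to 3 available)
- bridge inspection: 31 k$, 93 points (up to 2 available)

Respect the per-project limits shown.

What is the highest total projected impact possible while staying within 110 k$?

The ratio heuristic lands on 2×vaccination drive + 3×job-training center + bridge inspection (620) but leaves 18 k$ idle.
The 23 k$ tied up in vaccination drive is better spent on arts residency — total rises to 643 (106 k$).

643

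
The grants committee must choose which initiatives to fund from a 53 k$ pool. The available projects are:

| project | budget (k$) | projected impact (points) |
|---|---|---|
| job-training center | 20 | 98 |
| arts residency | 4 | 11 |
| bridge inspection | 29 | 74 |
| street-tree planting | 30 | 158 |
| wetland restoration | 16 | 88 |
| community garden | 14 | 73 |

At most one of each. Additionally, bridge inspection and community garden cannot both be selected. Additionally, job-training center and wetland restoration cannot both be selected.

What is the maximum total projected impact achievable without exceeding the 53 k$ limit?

Density check — wetland restoration 5.50, street-tree planting 5.27, community garden 5.21 are the best per k$.
Arts residency + street-tree planting + wetland restoration uses 50 of the 53 k$ and totals 257.
That's the maximum — no feasible swap from here does better than 257.

257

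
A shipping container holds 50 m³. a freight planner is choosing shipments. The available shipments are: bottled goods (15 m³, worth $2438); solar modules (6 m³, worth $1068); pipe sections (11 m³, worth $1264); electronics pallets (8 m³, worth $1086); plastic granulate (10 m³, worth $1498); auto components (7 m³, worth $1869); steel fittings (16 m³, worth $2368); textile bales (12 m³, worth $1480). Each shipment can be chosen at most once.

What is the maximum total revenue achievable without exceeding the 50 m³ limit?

Ranking by ratio (revenue/m³): auto components 267.00, solar modules 178.00, bottled goods 162.53, plastic granulate 149.80.
The ratio heuristic lands on bottled goods + solar modules + electronics pallets + plastic granulate + auto components (7959) but leaves 4 m³ idle.
Replace electronics pallets with textile bales: the trade gains 394 net, giving 8353 at 50 m³.
An exhaustive check of the 256 subsets confirms 8353.

8353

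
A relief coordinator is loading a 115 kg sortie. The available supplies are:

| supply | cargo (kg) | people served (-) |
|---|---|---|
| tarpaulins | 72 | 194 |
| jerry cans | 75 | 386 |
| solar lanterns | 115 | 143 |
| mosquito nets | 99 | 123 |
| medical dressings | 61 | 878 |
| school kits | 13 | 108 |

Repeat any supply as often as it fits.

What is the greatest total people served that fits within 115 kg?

Medical dressings + 4×school kits uses 113 of the 115 kg and totals 1310.
Every other selection either busts 115 kg or fails to beat 1310.

1310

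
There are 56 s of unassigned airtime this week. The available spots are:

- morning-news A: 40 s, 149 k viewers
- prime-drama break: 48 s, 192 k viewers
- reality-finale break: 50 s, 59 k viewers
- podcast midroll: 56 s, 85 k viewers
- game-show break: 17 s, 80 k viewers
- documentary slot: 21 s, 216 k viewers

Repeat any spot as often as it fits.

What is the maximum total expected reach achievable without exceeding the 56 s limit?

Ranking by ratio (expected reach/s): documentary slot 10.29, game-show break 4.71, prime-drama break 4.00, morning-news A 3.73.
The ratio ordering already packs tightly: 2×documentary slot, 42 s, 432.
Every other selection either busts 56 s or fails to beat 432.

432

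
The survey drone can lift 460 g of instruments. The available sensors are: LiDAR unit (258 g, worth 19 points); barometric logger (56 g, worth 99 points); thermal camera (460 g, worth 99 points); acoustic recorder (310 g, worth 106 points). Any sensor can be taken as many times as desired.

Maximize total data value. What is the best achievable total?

792

Ranking by ratio (data value/g): barometric logger 1.77, acoustic recorder 0.34, thermal camera 0.22.
Taking 8×barometric logger: 448 g used, 792 in data value.
No other feasible combination exceeds 792.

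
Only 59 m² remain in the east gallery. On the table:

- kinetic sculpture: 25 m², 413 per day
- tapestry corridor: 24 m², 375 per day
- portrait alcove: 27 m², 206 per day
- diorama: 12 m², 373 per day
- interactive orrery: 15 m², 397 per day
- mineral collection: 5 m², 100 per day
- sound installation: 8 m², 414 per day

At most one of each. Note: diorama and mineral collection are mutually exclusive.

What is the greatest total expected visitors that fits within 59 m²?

Best packing: tapestry corridor + diorama + interactive orrery + sound installation — 59 m², 1559 total.
Every other selection either busts 59 m² or breaks a pairing rule or fails to beat 1559.

1559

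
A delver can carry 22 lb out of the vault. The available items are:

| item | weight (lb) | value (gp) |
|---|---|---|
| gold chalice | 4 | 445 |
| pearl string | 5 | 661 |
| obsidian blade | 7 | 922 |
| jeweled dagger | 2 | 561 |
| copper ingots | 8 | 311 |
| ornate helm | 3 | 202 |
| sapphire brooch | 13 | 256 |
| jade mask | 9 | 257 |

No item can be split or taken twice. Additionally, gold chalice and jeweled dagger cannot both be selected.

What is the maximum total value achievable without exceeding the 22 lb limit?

2455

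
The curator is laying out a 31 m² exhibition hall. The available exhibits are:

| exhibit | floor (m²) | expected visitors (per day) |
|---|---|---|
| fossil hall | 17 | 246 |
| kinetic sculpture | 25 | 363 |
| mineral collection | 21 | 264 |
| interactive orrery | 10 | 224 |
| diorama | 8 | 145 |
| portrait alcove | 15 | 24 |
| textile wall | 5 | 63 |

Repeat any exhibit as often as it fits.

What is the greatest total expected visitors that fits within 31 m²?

By expected visitors per m²: interactive orrery 22.40, diorama 18.12, kinetic sculpture 14.52, fossil hall 14.47 lead.
The ratio ordering already packs tightly: 3×interactive orrery, 30 m², 672.
Nothing else within 31 m² beats 672.

672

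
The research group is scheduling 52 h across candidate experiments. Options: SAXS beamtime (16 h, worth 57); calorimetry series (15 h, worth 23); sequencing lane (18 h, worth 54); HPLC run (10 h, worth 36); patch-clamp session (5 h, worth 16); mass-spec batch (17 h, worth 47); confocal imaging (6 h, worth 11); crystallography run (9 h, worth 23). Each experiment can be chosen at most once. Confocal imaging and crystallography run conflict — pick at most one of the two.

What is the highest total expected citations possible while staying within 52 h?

163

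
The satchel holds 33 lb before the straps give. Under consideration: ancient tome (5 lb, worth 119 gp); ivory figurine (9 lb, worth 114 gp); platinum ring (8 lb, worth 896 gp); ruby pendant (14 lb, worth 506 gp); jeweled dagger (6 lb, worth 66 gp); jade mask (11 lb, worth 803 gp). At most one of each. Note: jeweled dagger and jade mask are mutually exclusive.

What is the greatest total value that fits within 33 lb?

2205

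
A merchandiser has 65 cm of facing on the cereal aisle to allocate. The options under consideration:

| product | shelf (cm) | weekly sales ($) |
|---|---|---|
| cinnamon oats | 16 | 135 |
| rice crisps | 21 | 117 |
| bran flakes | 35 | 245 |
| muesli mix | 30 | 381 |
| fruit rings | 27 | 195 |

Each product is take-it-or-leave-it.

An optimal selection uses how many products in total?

2

Best achievable weekly sales is 626.
One optimal bundle: bran flakes + muesli mix (65 cm).
Every optimal selection uses 2 products.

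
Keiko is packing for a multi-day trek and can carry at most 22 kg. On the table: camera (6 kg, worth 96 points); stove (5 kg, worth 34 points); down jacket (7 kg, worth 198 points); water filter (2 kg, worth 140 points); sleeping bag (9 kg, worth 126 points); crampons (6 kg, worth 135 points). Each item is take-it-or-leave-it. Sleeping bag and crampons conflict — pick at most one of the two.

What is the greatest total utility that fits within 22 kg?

569

Ranking by ratio (utility/kg): water filter 70.00, down jacket 28.29, crampons 22.50, camera 16.00.
Taking camera + down jacket + water filter + crampons: 21 kg used, 569 in utility.
Every other selection either busts 22 kg or breaks a pairing rule or fails to beat 569.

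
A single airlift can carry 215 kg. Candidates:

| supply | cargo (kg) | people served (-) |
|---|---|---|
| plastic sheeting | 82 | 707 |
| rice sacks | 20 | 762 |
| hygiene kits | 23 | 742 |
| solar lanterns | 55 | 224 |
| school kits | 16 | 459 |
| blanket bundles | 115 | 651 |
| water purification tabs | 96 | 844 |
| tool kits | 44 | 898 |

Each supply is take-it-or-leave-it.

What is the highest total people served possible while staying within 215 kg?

3705

Rice sacks + hygiene kits + school kits + water purification tabs + tool kits uses 199 of the 215 kg and totals 3705.
Nothing else within 215 kg beats 3705.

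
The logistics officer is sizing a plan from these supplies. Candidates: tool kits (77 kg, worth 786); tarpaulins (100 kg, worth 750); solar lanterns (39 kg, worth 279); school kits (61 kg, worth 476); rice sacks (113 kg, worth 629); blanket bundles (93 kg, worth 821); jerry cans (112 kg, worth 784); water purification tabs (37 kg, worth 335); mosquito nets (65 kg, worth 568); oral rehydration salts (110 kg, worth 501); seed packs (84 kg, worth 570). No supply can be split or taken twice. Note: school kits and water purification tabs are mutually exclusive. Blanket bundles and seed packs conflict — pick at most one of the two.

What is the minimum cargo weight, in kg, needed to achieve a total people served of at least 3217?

Need the lightest bundle worth ≥ 3217.
Taking tool kits + tarpaulins + blanket bundles + water purification tabs + mosquito nets gives 3260 (≥ 3217) for 372 kg.
No combination under 372 kg hits 3217.

372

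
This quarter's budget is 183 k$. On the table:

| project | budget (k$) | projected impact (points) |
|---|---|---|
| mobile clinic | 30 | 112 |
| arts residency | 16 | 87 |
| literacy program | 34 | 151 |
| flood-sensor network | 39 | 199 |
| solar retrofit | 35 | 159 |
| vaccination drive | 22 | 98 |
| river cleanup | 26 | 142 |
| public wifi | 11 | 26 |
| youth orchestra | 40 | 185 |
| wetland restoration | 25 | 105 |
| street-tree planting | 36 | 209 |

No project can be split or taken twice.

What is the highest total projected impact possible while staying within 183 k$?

By projected impact per k$: street-tree planting 5.81, river cleanup 5.46, arts residency 5.44 lead.
Greedy by ratio would take arts residency + flood-sensor network + vaccination drive + river cleanup + youth orchestra + street-tree planting: 179 k$ used, total 920.
The 22 k$ tied up in vaccination drive is better spent on wetland restoration — total rises to 927 (182 k$).
Runner-up arts residency + flood-sensor network + vaccination drive + river cleanup + youth orchestra + street-tree planting tops out at 920.

927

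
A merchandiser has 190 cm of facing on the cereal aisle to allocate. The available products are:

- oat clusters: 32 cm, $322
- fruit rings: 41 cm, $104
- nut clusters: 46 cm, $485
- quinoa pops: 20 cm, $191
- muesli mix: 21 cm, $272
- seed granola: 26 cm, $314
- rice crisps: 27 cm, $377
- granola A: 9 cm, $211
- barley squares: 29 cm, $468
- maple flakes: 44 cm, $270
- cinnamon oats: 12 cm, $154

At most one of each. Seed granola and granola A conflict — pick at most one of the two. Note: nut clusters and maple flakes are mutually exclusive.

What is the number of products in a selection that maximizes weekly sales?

The maximum weekly sales within 190 cm is 2326.
For example oat clusters + nut clusters + quinoa pops + muesli mix + rice crisps + granola A + barley squares achieves it, using 184 cm.
All optima have 7 products.

7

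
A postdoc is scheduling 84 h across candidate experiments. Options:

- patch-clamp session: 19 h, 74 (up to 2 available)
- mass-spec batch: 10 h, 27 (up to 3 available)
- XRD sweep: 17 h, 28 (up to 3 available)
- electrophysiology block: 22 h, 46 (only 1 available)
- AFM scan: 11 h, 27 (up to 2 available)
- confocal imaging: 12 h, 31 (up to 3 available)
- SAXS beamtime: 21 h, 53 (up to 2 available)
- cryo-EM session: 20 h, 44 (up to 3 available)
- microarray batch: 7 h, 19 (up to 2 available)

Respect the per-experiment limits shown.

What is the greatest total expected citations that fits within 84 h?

271

Ranking by ratio (expected citations/h): patch-clamp session 3.89, microarray batch 2.71, mass-spec batch 2.70.
Greedy by ratio would take 2×patch-clamp session + 3×mass-spec batch + 2×microarray batch: 82 h used, total 267.
Dropping mass-spec batch frees 10 h; slotting in confocal imaging (12 h) lifts the total to 271 at 84 h.
Nothing else within 84 h beats 271.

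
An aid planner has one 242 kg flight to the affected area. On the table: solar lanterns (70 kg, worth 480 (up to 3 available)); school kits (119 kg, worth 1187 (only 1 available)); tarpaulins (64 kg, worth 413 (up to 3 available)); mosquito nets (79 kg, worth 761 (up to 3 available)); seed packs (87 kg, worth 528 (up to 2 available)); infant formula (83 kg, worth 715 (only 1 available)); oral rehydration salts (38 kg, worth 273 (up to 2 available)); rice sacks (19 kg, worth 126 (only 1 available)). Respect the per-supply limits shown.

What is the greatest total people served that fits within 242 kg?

Density check — school kits 9.97, mosquito nets 9.63, infant formula 8.61, oral rehydration salts 7.18 are the best per kg.
Filling by ratio: school kits + mosquito nets + oral rehydration salts for 2221, with 6 kg left unused.
The 157 kg tied up in school kits and oral rehydration salts is better spent on 2×mosquito nets — total rises to 2283 (237 kg).
The spare 5 kg is too small for any remaining supply, and no exchange beats 2283.

2283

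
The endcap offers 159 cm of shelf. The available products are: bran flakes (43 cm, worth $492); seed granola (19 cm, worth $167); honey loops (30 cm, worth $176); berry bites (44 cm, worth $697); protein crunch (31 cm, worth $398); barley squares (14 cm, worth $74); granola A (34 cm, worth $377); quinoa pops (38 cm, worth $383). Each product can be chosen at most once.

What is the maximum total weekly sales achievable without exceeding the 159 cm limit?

The ratio heuristic lands on bran flakes + berry bites + protein crunch + granola A (1964) but leaves 7 cm idle.
The 34 cm tied up in granola A is better spent on quinoa pops — total rises to 1970 (156 cm).

1970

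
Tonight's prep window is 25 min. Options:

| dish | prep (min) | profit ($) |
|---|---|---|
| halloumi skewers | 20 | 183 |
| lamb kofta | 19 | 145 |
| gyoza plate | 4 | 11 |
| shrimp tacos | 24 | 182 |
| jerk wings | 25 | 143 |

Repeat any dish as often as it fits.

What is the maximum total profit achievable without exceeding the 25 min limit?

194

The ratio ordering already packs tightly: halloumi skewers + gyoza plate, 24 min, 194.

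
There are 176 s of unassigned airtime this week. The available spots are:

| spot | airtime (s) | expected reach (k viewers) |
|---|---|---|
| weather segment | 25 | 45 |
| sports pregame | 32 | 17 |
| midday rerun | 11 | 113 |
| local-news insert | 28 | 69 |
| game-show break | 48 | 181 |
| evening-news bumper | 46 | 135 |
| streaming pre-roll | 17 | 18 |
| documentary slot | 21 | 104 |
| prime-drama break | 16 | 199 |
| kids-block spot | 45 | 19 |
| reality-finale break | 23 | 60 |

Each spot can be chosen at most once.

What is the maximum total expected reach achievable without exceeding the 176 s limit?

801

Density check — prime-drama break 12.44, midday rerun 10.27, documentary slot 4.95, game-show break 3.77 are the best per s.
Greedy by ratio would take midday rerun + game-show break + evening-news bumper + documentary slot + prime-drama break + reality-finale break: 165 s used, total 792.
The 23 s tied up in reality-finale break is better spent on local-news insert — total rises to 801 (170 s).
An exhaustive check of the 2048 subsets confirms 801.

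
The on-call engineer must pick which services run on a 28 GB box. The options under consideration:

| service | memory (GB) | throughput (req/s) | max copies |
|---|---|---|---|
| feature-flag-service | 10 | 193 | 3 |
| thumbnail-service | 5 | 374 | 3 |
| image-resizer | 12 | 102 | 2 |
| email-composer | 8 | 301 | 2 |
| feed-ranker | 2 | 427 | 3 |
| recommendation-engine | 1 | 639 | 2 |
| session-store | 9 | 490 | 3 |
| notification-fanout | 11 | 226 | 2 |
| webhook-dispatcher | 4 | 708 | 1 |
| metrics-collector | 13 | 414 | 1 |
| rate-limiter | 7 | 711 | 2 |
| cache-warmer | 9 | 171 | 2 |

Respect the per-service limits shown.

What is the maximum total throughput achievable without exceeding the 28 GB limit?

By throughput per GB: recommendation-engine 639.00, feed-ranker 213.50, webhook-dispatcher 177.00 lead.
3×feed-ranker + 2×recommendation-engine + webhook-dispatcher + 2×rate-limiter uses 26 of the 28 GB and totals 4689.
Nothing else within 28 GB beats 4689.

4689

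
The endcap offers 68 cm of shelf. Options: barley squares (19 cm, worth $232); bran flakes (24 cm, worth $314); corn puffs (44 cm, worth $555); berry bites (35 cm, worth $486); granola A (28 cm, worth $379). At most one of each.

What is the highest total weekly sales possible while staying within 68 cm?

The ratio heuristic lands on berry bites + granola A (865) but leaves 5 cm idle.
Replace berry bites and granola A with bran flakes + corn puffs: the trade gains 4 net, giving 869 at 68 cm.
The closest alternative, berry bites + granola A, reaches only 865.

869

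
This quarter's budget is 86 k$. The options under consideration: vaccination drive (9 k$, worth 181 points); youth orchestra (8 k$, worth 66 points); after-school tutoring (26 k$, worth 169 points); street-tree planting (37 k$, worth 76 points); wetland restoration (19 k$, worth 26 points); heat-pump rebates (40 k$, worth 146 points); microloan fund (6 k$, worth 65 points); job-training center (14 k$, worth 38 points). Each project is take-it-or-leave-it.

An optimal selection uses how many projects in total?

The maximum projected impact within 86 k$ is 562.
One optimal bundle: vaccination drive + youth orchestra + after-school tutoring + heat-pump rebates (83 k$).
All optima have 4 projects.

4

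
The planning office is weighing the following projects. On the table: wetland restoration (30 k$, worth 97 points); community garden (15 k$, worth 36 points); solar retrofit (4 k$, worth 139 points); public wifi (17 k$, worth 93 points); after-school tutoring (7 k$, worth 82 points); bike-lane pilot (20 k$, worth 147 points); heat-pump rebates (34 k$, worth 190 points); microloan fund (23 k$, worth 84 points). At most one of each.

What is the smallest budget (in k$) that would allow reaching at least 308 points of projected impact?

Need the lightest bundle worth ≥ 308.
solar retrofit + public wifi + after-school tutoring reaches 314 using 28 k$.
No combination under 28 k$ hits 308.

28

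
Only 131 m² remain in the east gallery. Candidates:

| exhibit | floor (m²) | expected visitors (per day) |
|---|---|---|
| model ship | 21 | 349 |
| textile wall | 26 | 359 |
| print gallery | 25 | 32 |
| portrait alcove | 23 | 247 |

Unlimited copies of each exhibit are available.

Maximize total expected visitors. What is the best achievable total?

A density-first pass picks 6×model ship — 2094 at 126 m².
Replace model ship with textile wall: the trade gains 10 net, giving 2104 at 131 m².
No other feasible combination exceeds 2104.

2104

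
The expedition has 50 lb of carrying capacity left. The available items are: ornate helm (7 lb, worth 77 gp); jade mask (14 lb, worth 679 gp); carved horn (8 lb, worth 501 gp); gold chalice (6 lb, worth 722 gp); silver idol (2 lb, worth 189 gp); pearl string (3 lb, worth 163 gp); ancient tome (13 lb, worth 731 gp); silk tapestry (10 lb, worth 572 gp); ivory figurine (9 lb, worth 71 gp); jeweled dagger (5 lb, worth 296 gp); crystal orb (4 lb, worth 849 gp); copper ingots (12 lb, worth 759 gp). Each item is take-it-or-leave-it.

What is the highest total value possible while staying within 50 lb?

4051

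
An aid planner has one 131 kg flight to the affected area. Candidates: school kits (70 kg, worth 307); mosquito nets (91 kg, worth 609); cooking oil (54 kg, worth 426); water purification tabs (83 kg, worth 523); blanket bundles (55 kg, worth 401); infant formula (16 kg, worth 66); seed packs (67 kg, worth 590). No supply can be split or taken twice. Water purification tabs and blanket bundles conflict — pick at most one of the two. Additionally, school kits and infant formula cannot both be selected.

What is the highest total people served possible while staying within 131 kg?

1016

Cooking oil + seed packs uses 121 of the 131 kg and totals 1016.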